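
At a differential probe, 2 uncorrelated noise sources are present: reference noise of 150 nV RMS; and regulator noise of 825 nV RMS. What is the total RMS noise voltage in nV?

839 nV

Uncorrelated sources add in power (mean-square): V_tot = √(ΣV_i²)
V_tot = √[(1.50×10⁻⁷)² + (8.25×10⁻⁷)²] = 8.39×10⁻⁷ V = 839 nV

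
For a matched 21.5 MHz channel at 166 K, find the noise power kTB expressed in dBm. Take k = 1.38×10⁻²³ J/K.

−103.1 dBm

P_n = kTB = 1.38×10⁻²³ × 166 × 2.15×10⁷ = 4.93×10⁻¹⁴ W
In dBm: 10 log₁₀(4.93×10⁻¹⁴ / 10⁻³) = −103.1 dBm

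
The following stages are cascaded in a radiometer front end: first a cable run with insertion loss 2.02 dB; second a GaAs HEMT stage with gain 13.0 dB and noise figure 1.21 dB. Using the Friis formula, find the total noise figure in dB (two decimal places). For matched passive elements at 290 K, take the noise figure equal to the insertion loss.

3.23 dB

Convert to linear (a loss of L dB is a gain of −L dB): F_i = 10^(NF_i/10), G_i = 10^(G_i,dB/10)
  Stage 1: F_1 = 10^(2.02/10) = 1.592, G_1 = 10^(−2.02/10) = 0.6281
  Stage 2: F_2 = 10^(1.21/10) = 1.321, G_2 = 10^(13.0/10) = 19.95
Friis cascade:
  F = 1.592 + (1.321 − 1)/0.6281 = 2.104
NF = 10 log₁₀(2.104) = 3.23 dB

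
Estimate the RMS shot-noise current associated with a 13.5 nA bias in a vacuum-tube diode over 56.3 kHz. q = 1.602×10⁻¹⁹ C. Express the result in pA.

15.6 pA

I_n = √(2qI·B)
2qI·B = 2 × 1.602×10⁻¹⁹ × 1.35×10⁻⁸ × 5.63×10⁴ = 2.44×10⁻²² A²
I_n = √(2.44×10⁻²²) = 1.56×10⁻¹¹ A = 15.6 pA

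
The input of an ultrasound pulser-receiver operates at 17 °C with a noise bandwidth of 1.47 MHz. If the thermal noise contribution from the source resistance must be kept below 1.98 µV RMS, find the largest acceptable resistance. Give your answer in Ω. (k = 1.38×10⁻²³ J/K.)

T = 17 °C + 273.15 = 290.15 K
Johnson–Nyquist: V_n = √(4kTRB) ⇒ R = V_n² / (4kTB)
4kTB = 4 × 1.38×10⁻²³ × 290.15 × 1.47×10⁶ = 2.35×10⁻¹⁴
R = (1.98×10⁻⁶)² / 2.35×10⁻¹⁴ = 1.67×10² Ω = 167 Ω

167 Ω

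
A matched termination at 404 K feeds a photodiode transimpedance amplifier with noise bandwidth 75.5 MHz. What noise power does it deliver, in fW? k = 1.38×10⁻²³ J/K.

P_n = kTB = 1.38×10⁻²³ × 404 × 7.55×10⁷ = 4.21×10⁻¹³ W = 421 fW

421 fW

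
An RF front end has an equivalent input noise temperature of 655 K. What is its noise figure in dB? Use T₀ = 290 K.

5.13 dB

F = 1 + T_e/T₀ = 1 + 655/290 = 3.25862
NF = 10 log₁₀(3.25862) = 5.13 dB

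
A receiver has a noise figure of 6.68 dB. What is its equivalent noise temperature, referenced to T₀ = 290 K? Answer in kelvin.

1060 K

F = 10^(6.68/10) = 4.65586
T_e = (F − 1)·T₀ = (4.65586 − 1) × 290 = 1060 K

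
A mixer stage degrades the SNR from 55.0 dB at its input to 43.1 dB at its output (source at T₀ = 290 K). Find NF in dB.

NF (dB) = SNR_in(dB) − SNR_out(dB) when the source is at T₀
NF = 55.0 − 43.1 = 11.9 dB

11.9 dB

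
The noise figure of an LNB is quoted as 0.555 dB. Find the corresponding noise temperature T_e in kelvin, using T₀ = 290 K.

39.5 K

F = 10^(0.555/10) = 1.13632
T_e = (F − 1)·T₀ = (1.13632 − 1) × 290 = 39.5 K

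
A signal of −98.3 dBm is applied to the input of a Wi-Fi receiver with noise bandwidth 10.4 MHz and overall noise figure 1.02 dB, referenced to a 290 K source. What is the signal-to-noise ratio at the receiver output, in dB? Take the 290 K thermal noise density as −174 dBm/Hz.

4.5 dB

Noise floor: N = −174 + 10 log₁₀(B) + NF
10 log₁₀(1.04×10⁷) = 70.17 dB
N = −174 + 70.17 + 1.02 = −102.81 dBm
SNR = P_sig − N = −98.3 − (−102.81) = 4.51 dB → 4.5 dB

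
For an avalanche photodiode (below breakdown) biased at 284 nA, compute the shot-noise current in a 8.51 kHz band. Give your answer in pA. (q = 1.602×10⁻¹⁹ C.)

27.8 pA

I_n = √(2qI·B)
2qI·B = 2 × 1.602×10⁻¹⁹ × 2.84×10⁻⁷ × 8.51×10³ = 7.74×10⁻²² A²
I_n = √(7.74×10⁻²²) = 2.78×10⁻¹¹ A = 27.8 pA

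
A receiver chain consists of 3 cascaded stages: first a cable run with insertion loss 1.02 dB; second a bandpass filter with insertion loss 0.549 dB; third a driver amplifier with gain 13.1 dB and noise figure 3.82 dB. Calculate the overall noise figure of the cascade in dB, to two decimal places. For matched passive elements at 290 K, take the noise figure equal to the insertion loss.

5.39 dB

Convert to linear (a loss of L dB is a gain of −L dB): F_i = 10^(NF_i/10), G_i = 10^(G_i,dB/10)
  Stage 1: F_1 = 10^(1.02/10) = 1.265, G_1 = 10^(−1.02/10) = 0.7907
  Stage 2: F_2 = 10^(0.549/10) = 1.135, G_2 = 10^(−0.549/10) = 0.8813
  Stage 3: F_3 = 10^(3.82/10) = 2.410, G_3 = 10^(13.1/10) = 20.42
Friis cascade:
  F = 1.265 + (1.135 − 1)/0.7907 + (2.410 − 1)/0.6968 = 3.459
NF = 10 log₁₀(3.459) = 5.39 dB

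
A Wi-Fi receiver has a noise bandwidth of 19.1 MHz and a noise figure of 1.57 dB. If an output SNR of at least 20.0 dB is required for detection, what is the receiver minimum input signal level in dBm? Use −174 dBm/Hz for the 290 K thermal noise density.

Sensitivity = −174 + 10 log₁₀(B) + NF + SNR_min
= −174 + 72.81 + 1.57 + 20.0
= −79.62 dBm → −79.6 dBm

−79.6 dBm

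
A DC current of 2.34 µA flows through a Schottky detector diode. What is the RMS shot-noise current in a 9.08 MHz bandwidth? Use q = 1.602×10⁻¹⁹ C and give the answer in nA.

2.61 nA

I_n = √(2qI·B)
2qI·B = 2 × 1.602×10⁻¹⁹ × 2.34×10⁻⁶ × 9.08×10⁶ = 6.81×10⁻¹⁸ A²
I_n = √(6.81×10⁻¹⁸) = 2.61×10⁻⁹ A = 2.61 nA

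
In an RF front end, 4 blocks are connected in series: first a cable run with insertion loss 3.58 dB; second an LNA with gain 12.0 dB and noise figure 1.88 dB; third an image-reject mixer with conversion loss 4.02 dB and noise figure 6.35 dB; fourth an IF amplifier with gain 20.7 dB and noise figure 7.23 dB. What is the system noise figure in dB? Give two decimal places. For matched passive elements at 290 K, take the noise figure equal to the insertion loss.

Convert to linear (a loss of L dB is a gain of −L dB): F_i = 10^(NF_i/10), G_i = 10^(G_i,dB/10)
  Stage 1: F_1 = 10^(3.58/10) = 2.280, G_1 = 10^(−3.58/10) = 0.4385
  Stage 2: F_2 = 10^(1.88/10) = 1.542, G_2 = 10^(12.0/10) = 15.85
  Stage 3: F_3 = 10^(6.35/10) = 4.315, G_3 = 10^(−4.02/10) = 0.3963
  Stage 4: F_4 = 10^(7.23/10) = 5.284, G_4 = 10^(20.7/10) = 117.5
Friis cascade:
  F = 2.280 + (1.542 − 1)/0.4385 + (4.315 − 1)/6.950 + (5.284 − 1)/2.754 = 5.548
NF = 10 log₁₀(5.548) = 7.44 dB

7.44 dB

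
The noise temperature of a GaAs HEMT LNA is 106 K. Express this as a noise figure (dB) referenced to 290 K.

F = 1 + T_e/T₀ = 1 + 106/290 = 1.36552
NF = 10 log₁₀(1.36552) = 1.35 dB

1.35 dB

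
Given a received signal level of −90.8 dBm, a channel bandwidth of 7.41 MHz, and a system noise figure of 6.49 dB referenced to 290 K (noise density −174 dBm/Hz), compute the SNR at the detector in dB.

8.0 dB

Noise floor: N = −174 + 10 log₁₀(B) + NF
10 log₁₀(7.41×10⁶) = 68.7 dB
N = −174 + 68.7 + 6.49 = −98.81 dBm
SNR = P_sig − N = −90.8 − (−98.81) = 8.01 dB → 8.0 dB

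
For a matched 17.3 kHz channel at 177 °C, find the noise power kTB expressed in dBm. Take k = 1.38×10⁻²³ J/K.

T = 177 °C + 273.15 = 450.15 K
P_n = kTB = 1.38×10⁻²³ × 450.15 × 1.73×10⁴ = 1.07×10⁻¹⁶ W
In dBm: 10 log₁₀(1.07×10⁻¹⁶ / 10⁻³) = −129.7 dBm

−129.7 dBm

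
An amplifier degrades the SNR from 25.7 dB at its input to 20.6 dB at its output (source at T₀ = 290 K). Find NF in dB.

NF (dB) = SNR_in(dB) − SNR_out(dB) when the source is at T₀
NF = 25.7 − 20.6 = 5.1 dB

5.1 dB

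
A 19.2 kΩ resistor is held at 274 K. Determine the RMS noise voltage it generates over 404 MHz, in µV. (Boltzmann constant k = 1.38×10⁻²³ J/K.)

V_n = √(4kTRB)
4kTRB = 4 × 1.38×10⁻²³ × 274 × 1.92×10⁴ × 4.04×10⁸ = 1.17×10⁻⁷ V²
V_n = √(1.17×10⁻⁷) = 3.43×10⁻⁴ V = 343 µV

343 µV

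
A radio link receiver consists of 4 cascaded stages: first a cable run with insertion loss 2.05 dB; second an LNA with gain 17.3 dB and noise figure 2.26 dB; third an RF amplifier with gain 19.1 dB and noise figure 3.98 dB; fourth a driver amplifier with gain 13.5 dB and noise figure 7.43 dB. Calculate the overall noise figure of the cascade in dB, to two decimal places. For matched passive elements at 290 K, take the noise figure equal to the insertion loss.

Convert to linear (a loss of L dB is a gain of −L dB): F_i = 10^(NF_i/10), G_i = 10^(G_i,dB/10)
  Stage 1: F_1 = 10^(2.05/10) = 1.603, G_1 = 10^(−2.05/10) = 0.6237
  Stage 2: F_2 = 10^(2.26/10) = 1.683, G_2 = 10^(17.3/10) = 53.70
  Stage 3: F_3 = 10^(3.98/10) = 2.500, G_3 = 10^(19.1/10) = 81.28
  Stage 4: F_4 = 10^(7.43/10) = 5.534, G_4 = 10^(13.5/10) = 22.39
Friis cascade:
  F = 1.603 + (1.683 − 1)/0.6237 + (2.500 − 1)/33.50 + (5.534 − 1)/2723 = 2.744
NF = 10 log₁₀(2.744) = 4.38 dB

4.38 dB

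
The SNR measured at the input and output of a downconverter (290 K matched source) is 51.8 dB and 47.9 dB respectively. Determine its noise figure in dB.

NF (dB) = SNR_in(dB) − SNR_out(dB) when the source is at T₀
NF = 51.8 − 47.9 = 3.9 dB

3.9 dB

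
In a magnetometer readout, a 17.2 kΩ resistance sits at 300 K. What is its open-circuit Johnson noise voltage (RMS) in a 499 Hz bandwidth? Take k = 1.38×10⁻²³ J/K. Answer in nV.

V_n = √(4kTRB)
4kTRB = 4 × 1.38×10⁻²³ × 300 × 1.72×10⁴ × 4.99×10² = 1.42×10⁻¹³ V²
V_n = √(1.42×10⁻¹³) = 3.77×10⁻⁷ V = 377 nV

377 nV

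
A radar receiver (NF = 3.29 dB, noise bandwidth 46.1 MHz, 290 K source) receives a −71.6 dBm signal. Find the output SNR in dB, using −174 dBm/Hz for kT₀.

22.5 dB

Noise floor: N = −174 + 10 log₁₀(B) + NF
10 log₁₀(4.61×10⁷) = 76.64 dB
N = −174 + 76.64 + 3.29 = −94.07 dBm
SNR = P_sig − N = −71.6 − (−94.07) = 22.47 dB → 22.5 dB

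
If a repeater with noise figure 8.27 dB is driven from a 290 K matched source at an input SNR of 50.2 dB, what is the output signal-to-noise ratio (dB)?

41.93 dB

By definition F = SNR_in/SNR_out, so in dB: SNR_out = SNR_in − NF
SNR_out = 50.2 − 8.27 = 41.93 dB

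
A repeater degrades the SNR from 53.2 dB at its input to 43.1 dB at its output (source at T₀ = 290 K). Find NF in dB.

NF (dB) = SNR_in(dB) − SNR_out(dB) when the source is at T₀
NF = 53.2 − 43.1 = 10.1 dB

10.1 dB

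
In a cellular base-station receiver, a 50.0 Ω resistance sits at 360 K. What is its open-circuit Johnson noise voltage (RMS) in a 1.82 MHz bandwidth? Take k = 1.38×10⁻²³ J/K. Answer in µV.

1.34 µV

V_n = √(4kTRB)
4kTRB = 4 × 1.38×10⁻²³ × 360 × 5.00×10¹ × 1.82×10⁶ = 1.81×10⁻¹² V²
V_n = √(1.81×10⁻¹²) = 1.34×10⁻⁶ V = 1.34 µV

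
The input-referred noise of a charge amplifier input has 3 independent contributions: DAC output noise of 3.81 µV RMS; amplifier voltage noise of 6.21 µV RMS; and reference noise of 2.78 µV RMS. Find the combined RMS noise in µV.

Uncorrelated sources add in power (mean-square): V_tot = √(ΣV_i²)
V_tot = √[(3.81×10⁻⁶)² + (6.21×10⁻⁶)² + (2.78×10⁻⁶)²] = 7.80×10⁻⁶ V = 7.80 µV

7.80 µV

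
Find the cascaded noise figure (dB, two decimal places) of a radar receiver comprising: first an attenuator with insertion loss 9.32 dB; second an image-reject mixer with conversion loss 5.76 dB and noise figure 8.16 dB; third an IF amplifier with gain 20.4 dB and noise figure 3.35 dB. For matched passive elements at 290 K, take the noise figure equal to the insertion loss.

19.70 dB

Convert to linear (a loss of L dB is a gain of −L dB): F_i = 10^(NF_i/10), G_i = 10^(G_i,dB/10)
  Stage 1: F_1 = 10^(9.32/10) = 8.551, G_1 = 10^(−9.32/10) = 0.1169
  Stage 2: F_2 = 10^(8.16/10) = 6.546, G_2 = 10^(−5.76/10) = 0.2655
  Stage 3: F_3 = 10^(3.35/10) = 2.163, G_3 = 10^(20.4/10) = 109.6
Friis cascade:
  F = 8.551 + (6.546 − 1)/0.1169 + (2.163 − 1)/0.03105 = 93.43
NF = 10 log₁₀(93.43) = 19.70 dB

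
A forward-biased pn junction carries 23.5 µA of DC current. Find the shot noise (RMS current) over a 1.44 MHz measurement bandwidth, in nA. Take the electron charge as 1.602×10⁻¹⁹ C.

I_n = √(2qI·B)
2qI·B = 2 × 1.602×10⁻¹⁹ × 2.35×10⁻⁵ × 1.44×10⁶ = 1.08×10⁻¹⁷ A²
I_n = √(1.08×10⁻¹⁷) = 3.29×10⁻⁹ A = 3.29 nA

3.29 nA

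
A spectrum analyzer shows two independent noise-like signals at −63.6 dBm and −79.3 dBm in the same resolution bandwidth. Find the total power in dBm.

Convert to linear, add, convert back:
P₁ = 4.37×10⁻¹⁰ W, P₂ = 1.17×10⁻¹¹ W
P_tot = 4.48×10⁻¹⁰ W → 10 log₁₀(P_tot / 10⁻³) = −63.5 dBm

−63.5 dBm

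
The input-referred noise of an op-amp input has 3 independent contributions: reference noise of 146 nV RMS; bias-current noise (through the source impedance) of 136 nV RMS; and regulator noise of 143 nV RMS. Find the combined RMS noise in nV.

245 nV

Uncorrelated sources add in power (mean-square): V_tot = √(ΣV_i²)
V_tot = √[(1.46×10⁻⁷)² + (1.36×10⁻⁷)² + (1.43×10⁻⁷)²] = 2.45×10⁻⁷ V = 245 nV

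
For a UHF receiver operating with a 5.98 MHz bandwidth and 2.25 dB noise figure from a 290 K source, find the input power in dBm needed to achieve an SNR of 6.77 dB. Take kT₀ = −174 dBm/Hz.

Sensitivity = −174 + 10 log₁₀(B) + NF + SNR_min
= −174 + 67.77 + 2.25 + 6.77
= −97.21 dBm → −97.2 dBm

−97.2 dBm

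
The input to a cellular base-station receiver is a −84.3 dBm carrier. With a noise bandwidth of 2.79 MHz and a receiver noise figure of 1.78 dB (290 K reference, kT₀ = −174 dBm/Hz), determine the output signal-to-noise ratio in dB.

23.5 dB

Noise floor: N = −174 + 10 log₁₀(B) + NF
10 log₁₀(2.79×10⁶) = 64.46 dB
N = −174 + 64.46 + 1.78 = −107.76 dBm
SNR = P_sig − N = −84.3 − (−107.76) = 23.46 dB → 23.5 dB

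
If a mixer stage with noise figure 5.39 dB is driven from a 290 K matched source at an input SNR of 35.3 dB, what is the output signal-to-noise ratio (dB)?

29.91 dB

By definition F = SNR_in/SNR_out, so in dB: SNR_out = SNR_in − NF
SNR_out = 35.3 − 5.39 = 29.91 dB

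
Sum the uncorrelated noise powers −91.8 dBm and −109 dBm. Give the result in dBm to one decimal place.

Convert to linear, add, convert back:
P₁ = 6.61×10⁻¹³ W, P₂ = 1.26×10⁻¹⁴ W
P_tot = 6.73×10⁻¹³ W → 10 log₁₀(P_tot / 10⁻³) = −91.7 dBm

−91.7 dBm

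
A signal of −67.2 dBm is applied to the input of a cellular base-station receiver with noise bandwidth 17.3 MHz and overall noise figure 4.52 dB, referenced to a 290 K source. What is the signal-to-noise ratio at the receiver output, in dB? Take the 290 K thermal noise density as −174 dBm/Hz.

29.9 dB

Noise floor: N = −174 + 10 log₁₀(B) + NF
10 log₁₀(1.73×10⁷) = 72.38 dB
N = −174 + 72.38 + 4.52 = −97.10 dBm
SNR = P_sig − N = −67.2 − (−97.10) = 29.90 dB → 29.9 dB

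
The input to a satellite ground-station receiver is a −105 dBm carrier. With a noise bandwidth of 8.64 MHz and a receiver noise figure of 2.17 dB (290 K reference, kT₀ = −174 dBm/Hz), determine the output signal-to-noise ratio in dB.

−2.5 dB

Noise floor: N = −174 + 10 log₁₀(B) + NF
10 log₁₀(8.64×10⁶) = 69.37 dB
N = −174 + 69.37 + 2.17 = −102.46 dBm
SNR = P_sig − N = −105 − (−102.46) = −2.54 dB → −2.5 dB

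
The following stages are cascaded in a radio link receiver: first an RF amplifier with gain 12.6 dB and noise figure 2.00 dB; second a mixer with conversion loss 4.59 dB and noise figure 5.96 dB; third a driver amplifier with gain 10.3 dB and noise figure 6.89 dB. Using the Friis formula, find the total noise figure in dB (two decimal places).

3.73 dB

Convert to linear (a loss of L dB is a gain of −L dB): F_i = 10^(NF_i/10), G_i = 10^(G_i,dB/10)
  Stage 1: F_1 = 10^(2.00/10) = 1.585, G_1 = 10^(12.6/10) = 18.20
  Stage 2: F_2 = 10^(5.96/10) = 3.945, G_2 = 10^(−4.59/10) = 0.3475
  Stage 3: F_3 = 10^(6.89/10) = 4.887, G_3 = 10^(10.3/10) = 10.72
Friis cascade:
  F = 1.585 + (3.945 − 1)/18.20 + (4.887 − 1)/6.324 = 2.361
NF = 10 log₁₀(2.361) = 3.73 dB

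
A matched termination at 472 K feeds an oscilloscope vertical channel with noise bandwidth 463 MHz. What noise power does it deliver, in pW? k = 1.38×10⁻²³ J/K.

3.02 pW

P_n = kTB = 1.38×10⁻²³ × 472 × 4.63×10⁸ = 3.02×10⁻¹² W = 3.02 pW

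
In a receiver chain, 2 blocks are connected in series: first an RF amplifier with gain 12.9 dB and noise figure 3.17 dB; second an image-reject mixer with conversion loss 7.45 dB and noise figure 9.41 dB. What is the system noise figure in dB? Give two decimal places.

3.93 dB

Convert to linear (a loss of L dB is a gain of −L dB): F_i = 10^(NF_i/10), G_i = 10^(G_i,dB/10)
  Stage 1: F_1 = 10^(3.17/10) = 2.075, G_1 = 10^(12.9/10) = 19.50
  Stage 2: F_2 = 10^(9.41/10) = 8.730, G_2 = 10^(−7.45/10) = 0.1799
Friis cascade:
  F = 2.075 + (8.730 − 1)/19.50 = 2.471
NF = 10 log₁₀(2.471) = 3.93 dB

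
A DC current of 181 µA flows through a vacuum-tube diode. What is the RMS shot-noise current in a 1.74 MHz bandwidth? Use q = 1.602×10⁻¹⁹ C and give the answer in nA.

I_n = √(2qI·B)
2qI·B = 2 × 1.602×10⁻¹⁹ × 1.81×10⁻⁴ × 1.74×10⁶ = 1.01×10⁻¹⁶ A²
I_n = √(1.01×10⁻¹⁶) = 1.00×10⁻⁸ A = 10.0 nA

10.0 nA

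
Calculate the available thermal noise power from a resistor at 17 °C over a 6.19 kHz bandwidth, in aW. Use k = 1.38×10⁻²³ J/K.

24.8 aW

T = 17 °C + 273.15 = 290.15 K
P_n = kTB = 1.38×10⁻²³ × 290.15 × 6.19×10³ = 2.48×10⁻¹⁷ W = 24.8 aW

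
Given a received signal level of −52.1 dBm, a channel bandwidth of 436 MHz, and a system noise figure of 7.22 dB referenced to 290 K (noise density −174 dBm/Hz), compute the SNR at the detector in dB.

Noise floor: N = −174 + 10 log₁₀(B) + NF
10 log₁₀(4.36×10⁸) = 86.39 dB
N = −174 + 86.39 + 7.22 = −80.39 dBm
SNR = P_sig − N = −52.1 − (−80.39) = 28.29 dB → 28.3 dB

28.3 dB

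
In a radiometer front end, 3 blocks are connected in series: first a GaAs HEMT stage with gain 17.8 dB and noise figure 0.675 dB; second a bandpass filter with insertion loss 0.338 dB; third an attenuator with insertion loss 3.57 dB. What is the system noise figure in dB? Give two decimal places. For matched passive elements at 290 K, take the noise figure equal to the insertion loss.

Convert to linear (a loss of L dB is a gain of −L dB): F_i = 10^(NF_i/10), G_i = 10^(G_i,dB/10)
  Stage 1: F_1 = 10^(0.675/10) = 1.168, G_1 = 10^(17.8/10) = 60.26
  Stage 2: F_2 = 10^(0.338/10) = 1.081, G_2 = 10^(−0.338/10) = 0.9251
  Stage 3: F_3 = 10^(3.57/10) = 2.275, G_3 = 10^(−3.57/10) = 0.4395
Friis cascade:
  F = 1.168 + (1.081 − 1)/60.26 + (2.275 − 1)/55.74 = 1.192
NF = 10 log₁₀(1.192) = 0.76 dB

0.76 dB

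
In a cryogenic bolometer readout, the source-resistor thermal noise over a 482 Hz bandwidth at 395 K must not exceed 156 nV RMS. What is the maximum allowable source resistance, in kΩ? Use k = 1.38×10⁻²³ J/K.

Johnson–Nyquist: V_n = √(4kTRB) ⇒ R = V_n² / (4kTB)
4kTB = 4 × 1.38×10⁻²³ × 395 × 4.82×10² = 1.05×10⁻¹⁷
R = (1.56×10⁻⁷)² / 1.05×10⁻¹⁷ = 2.32×10³ Ω = 2.32 kΩ

2.32 kΩ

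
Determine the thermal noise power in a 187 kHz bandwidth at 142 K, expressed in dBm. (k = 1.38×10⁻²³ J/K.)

P_n = kTB = 1.38×10⁻²³ × 142 × 1.87×10⁵ = 3.66×10⁻¹⁶ W
In dBm: 10 log₁₀(3.66×10⁻¹⁶ / 10⁻³) = −124.4 dBm

−124.4 dBm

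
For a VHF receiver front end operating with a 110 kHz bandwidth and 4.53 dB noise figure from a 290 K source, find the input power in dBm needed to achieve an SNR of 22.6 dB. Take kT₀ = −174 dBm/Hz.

Sensitivity = −174 + 10 log₁₀(B) + NF + SNR_min
= −174 + 50.41 + 4.53 + 22.6
= −96.46 dBm → −96.5 dBm

−96.5 dBm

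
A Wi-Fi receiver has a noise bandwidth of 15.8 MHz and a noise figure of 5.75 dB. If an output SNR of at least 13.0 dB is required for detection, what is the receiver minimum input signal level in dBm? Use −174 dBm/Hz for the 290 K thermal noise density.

−83.3 dBm

Sensitivity = −174 + 10 log₁₀(B) + NF + SNR_min
= −174 + 71.99 + 5.75 + 13.0
= −83.26 dBm → −83.3 dBm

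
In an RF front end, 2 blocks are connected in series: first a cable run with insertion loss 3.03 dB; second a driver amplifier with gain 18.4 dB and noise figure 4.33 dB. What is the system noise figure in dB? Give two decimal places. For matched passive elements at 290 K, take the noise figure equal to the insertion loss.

Convert to linear (a loss of L dB is a gain of −L dB): F_i = 10^(NF_i/10), G_i = 10^(G_i,dB/10)
  Stage 1: F_1 = 10^(3.03/10) = 2.009, G_1 = 10^(−3.03/10) = 0.4977
  Stage 2: F_2 = 10^(4.33/10) = 2.710, G_2 = 10^(18.4/10) = 69.18
Friis cascade:
  F = 2.009 + (2.710 − 1)/0.4977 = 5.445
NF = 10 log₁₀(5.445) = 7.36 dB

7.36 dB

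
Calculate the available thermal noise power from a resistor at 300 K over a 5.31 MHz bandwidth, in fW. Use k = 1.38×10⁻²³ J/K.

P_n = kTB = 1.38×10⁻²³ × 300 × 5.31×10⁶ = 2.20×10⁻¹⁴ W = 22.0 fW

22.0 fW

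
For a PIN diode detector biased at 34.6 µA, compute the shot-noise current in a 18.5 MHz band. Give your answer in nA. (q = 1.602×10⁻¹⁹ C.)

14.3 nA

I_n = √(2qI·B)
2qI·B = 2 × 1.602×10⁻¹⁹ × 3.46×10⁻⁵ × 1.85×10⁷ = 2.05×10⁻¹⁶ A²
I_n = √(2.05×10⁻¹⁶) = 1.43×10⁻⁸ A = 14.3 nA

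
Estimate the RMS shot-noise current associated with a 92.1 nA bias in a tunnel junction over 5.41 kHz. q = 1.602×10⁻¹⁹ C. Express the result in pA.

I_n = √(2qI·B)
2qI·B = 2 × 1.602×10⁻¹⁹ × 9.21×10⁻⁸ × 5.41×10³ = 1.60×10⁻²² A²
I_n = √(1.60×10⁻²²) = 1.26×10⁻¹¹ A = 12.6 pA

12.6 pA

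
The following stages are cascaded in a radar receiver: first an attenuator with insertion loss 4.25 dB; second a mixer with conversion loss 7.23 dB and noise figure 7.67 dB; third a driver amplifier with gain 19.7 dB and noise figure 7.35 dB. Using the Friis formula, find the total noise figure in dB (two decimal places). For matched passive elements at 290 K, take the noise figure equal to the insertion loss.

18.91 dB

Convert to linear (a loss of L dB is a gain of −L dB): F_i = 10^(NF_i/10), G_i = 10^(G_i,dB/10)
  Stage 1: F_1 = 10^(4.25/10) = 2.661, G_1 = 10^(−4.25/10) = 0.3758
  Stage 2: F_2 = 10^(7.67/10) = 5.848, G_2 = 10^(−7.23/10) = 0.1892
  Stage 3: F_3 = 10^(7.35/10) = 5.433, G_3 = 10^(19.7/10) = 93.33
Friis cascade:
  F = 2.661 + (5.848 − 1)/0.3758 + (5.433 − 1)/0.07112 = 77.88
NF = 10 log₁₀(77.88) = 18.91 dB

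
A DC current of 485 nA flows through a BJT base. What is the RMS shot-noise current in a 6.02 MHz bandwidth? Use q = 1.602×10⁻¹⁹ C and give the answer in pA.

I_n = √(2qI·B)
2qI·B = 2 × 1.602×10⁻¹⁹ × 4.85×10⁻⁷ × 6.02×10⁶ = 9.35×10⁻¹⁹ A²
I_n = √(9.35×10⁻¹⁹) = 9.67×10⁻¹⁰ A = 967 pA

967 pA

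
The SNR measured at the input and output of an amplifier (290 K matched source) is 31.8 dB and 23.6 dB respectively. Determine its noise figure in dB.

NF (dB) = SNR_in(dB) − SNR_out(dB) when the source is at T₀
NF = 31.8 − 23.6 = 8.2 dB

8.2 dB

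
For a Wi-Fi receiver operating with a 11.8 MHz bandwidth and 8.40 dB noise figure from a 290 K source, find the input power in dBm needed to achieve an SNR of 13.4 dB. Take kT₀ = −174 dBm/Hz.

−81.5 dBm

Sensitivity = −174 + 10 log₁₀(B) + NF + SNR_min
= −174 + 70.72 + 8.40 + 13.4
= −81.48 dBm → −81.5 dBm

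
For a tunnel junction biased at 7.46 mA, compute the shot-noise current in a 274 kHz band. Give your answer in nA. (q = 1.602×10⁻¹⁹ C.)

I_n = √(2qI·B)
2qI·B = 2 × 1.602×10⁻¹⁹ × 7.46×10⁻³ × 2.74×10⁵ = 6.55×10⁻¹⁶ A²
I_n = √(6.55×10⁻¹⁶) = 2.56×10⁻⁸ A = 25.6 nA

25.6 nA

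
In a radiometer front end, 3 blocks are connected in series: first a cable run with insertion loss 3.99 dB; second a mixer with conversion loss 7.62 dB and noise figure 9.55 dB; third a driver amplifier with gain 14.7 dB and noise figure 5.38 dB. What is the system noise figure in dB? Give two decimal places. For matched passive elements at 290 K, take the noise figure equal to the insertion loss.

Convert to linear (a loss of L dB is a gain of −L dB): F_i = 10^(NF_i/10), G_i = 10^(G_i,dB/10)
  Stage 1: F_1 = 10^(3.99/10) = 2.506, G_1 = 10^(−3.99/10) = 0.3990
  Stage 2: F_2 = 10^(9.55/10) = 9.016, G_2 = 10^(−7.62/10) = 0.1730
  Stage 3: F_3 = 10^(5.38/10) = 3.451, G_3 = 10^(14.7/10) = 29.51
Friis cascade:
  F = 2.506 + (9.016 − 1)/0.3990 + (3.451 − 1)/0.06902 = 58.11
NF = 10 log₁₀(58.11) = 17.64 dB

17.64 dB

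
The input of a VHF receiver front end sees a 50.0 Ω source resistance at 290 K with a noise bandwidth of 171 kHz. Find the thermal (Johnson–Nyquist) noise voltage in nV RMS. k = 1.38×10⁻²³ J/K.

V_n = √(4kTRB)
4kTRB = 4 × 1.38×10⁻²³ × 290 × 5.00×10¹ × 1.71×10⁵ = 1.37×10⁻¹³ V²
V_n = √(1.37×10⁻¹³) = 3.70×10⁻⁷ V = 370 nV

370 nV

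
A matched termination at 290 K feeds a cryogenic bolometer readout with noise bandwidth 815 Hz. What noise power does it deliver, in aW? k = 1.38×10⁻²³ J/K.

P_n = kTB = 1.38×10⁻²³ × 290 × 8.15×10² = 3.26×10⁻¹⁸ W = 3.26 aW

3.26 aW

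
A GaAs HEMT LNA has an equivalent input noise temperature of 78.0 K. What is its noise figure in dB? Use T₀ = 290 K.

1.03 dB

F = 1 + T_e/T₀ = 1 + 78.0/290 = 1.26897
NF = 10 log₁₀(1.26897) = 1.03 dB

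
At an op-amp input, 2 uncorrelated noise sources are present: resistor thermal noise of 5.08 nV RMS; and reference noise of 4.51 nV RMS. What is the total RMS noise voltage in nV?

Uncorrelated sources add in power (mean-square): V_tot = √(ΣV_i²)
V_tot = √[(5.08×10⁻⁹)² + (4.51×10⁻⁹)²] = 6.79×10⁻⁹ V = 6.79 nV

6.79 nV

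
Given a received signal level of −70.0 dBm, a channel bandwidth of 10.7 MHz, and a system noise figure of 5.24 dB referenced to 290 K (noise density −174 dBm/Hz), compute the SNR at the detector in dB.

Noise floor: N = −174 + 10 log₁₀(B) + NF
10 log₁₀(1.07×10⁷) = 70.29 dB
N = −174 + 70.29 + 5.24 = −98.47 dBm
SNR = P_sig − N = −70.0 − (−98.47) = 28.47 dB → 28.5 dB

28.5 dB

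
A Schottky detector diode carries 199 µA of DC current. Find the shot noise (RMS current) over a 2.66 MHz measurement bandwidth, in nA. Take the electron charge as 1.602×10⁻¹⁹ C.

I_n = √(2qI·B)
2qI·B = 2 × 1.602×10⁻¹⁹ × 1.99×10⁻⁴ × 2.66×10⁶ = 1.70×10⁻¹⁶ A²
I_n = √(1.70×10⁻¹⁶) = 1.30×10⁻⁸ A = 13.0 nA

13.0 nA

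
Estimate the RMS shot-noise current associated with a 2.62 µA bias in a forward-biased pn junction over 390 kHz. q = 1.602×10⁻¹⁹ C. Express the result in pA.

I_n = √(2qI·B)
2qI·B = 2 × 1.602×10⁻¹⁹ × 2.62×10⁻⁶ × 3.90×10⁵ = 3.27×10⁻¹⁹ A²
I_n = √(3.27×10⁻¹⁹) = 5.72×10⁻¹⁰ A = 572 pA

572 pA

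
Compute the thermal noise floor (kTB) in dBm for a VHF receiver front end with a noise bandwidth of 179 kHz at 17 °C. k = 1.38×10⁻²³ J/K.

T = 17 °C + 273.15 = 290.15 K
P_n = kTB = 1.38×10⁻²³ × 290.15 × 1.79×10⁵ = 7.17×10⁻¹⁶ W
In dBm: 10 log₁₀(7.17×10⁻¹⁶ / 10⁻³) = −121.4 dBm

−121.4 dBm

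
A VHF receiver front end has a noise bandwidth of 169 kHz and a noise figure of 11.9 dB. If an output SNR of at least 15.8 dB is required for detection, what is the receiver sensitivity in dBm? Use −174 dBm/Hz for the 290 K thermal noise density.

−94.0 dBm

Sensitivity = −174 + 10 log₁₀(B) + NF + SNR_min
= −174 + 52.28 + 11.9 + 15.8
= −94.02 dBm → −94.0 dBm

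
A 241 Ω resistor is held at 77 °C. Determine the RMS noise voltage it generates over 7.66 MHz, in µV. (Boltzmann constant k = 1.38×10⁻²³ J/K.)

T = 77 °C + 273.15 = 350.15 K
V_n = √(4kTRB)
4kTRB = 4 × 1.38×10⁻²³ × 350.15 × 2.41×10² × 7.66×10⁶ = 3.57×10⁻¹¹ V²
V_n = √(3.57×10⁻¹¹) = 5.97×10⁻⁶ V = 5.97 µV

5.97 µV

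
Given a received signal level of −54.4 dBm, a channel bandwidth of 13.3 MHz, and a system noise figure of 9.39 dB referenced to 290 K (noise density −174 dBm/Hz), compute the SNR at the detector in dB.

39.0 dB

Noise floor: N = −174 + 10 log₁₀(B) + NF
10 log₁₀(1.33×10⁷) = 71.24 dB
N = −174 + 71.24 + 9.39 = −93.37 dBm
SNR = P_sig − N = −54.4 − (−93.37) = 38.97 dB → 39.0 dB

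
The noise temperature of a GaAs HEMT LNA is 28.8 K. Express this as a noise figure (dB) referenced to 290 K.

0.411 dB

F = 1 + T_e/T₀ = 1 + 28.8/290 = 1.09931
NF = 10 log₁₀(1.09931) = 0.411 dB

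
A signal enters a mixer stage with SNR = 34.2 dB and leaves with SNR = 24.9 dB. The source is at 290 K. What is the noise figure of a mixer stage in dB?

9.3 dB

NF (dB) = SNR_in(dB) − SNR_out(dB) when the source is at T₀
NF = 34.2 − 24.9 = 9.3 dB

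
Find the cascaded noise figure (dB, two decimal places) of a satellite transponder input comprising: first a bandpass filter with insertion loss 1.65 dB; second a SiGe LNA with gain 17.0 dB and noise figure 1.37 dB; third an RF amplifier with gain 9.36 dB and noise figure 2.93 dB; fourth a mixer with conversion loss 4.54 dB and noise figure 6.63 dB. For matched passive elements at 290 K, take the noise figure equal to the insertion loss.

3.11 dB

Convert to linear (a loss of L dB is a gain of −L dB): F_i = 10^(NF_i/10), G_i = 10^(G_i,dB/10)
  Stage 1: F_1 = 10^(1.65/10) = 1.462, G_1 = 10^(−1.65/10) = 0.6839
  Stage 2: F_2 = 10^(1.37/10) = 1.371, G_2 = 10^(17.0/10) = 50.12
  Stage 3: F_3 = 10^(2.93/10) = 1.963, G_3 = 10^(9.36/10) = 8.630
  Stage 4: F_4 = 10^(6.63/10) = 4.603, G_4 = 10^(−4.54/10) = 0.3516
Friis cascade:
  F = 1.462 + (1.371 − 1)/0.6839 + (1.963 − 1)/34.28 + (4.603 − 1)/295.8 = 2.045
NF = 10 log₁₀(2.045) = 3.11 dB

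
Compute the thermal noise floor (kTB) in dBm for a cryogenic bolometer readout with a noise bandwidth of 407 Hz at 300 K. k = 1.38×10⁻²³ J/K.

P_n = kTB = 1.38×10⁻²³ × 300 × 4.07×10² = 1.68×10⁻¹⁸ W
In dBm: 10 log₁₀(1.68×10⁻¹⁸ / 10⁻³) = −147.7 dBm

−147.7 dBm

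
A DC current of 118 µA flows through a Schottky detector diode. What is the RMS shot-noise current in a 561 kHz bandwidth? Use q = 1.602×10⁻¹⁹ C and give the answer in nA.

4.61 nA

I_n = √(2qI·B)
2qI·B = 2 × 1.602×10⁻¹⁹ × 1.18×10⁻⁴ × 5.61×10⁵ = 2.12×10⁻¹⁷ A²
I_n = √(2.12×10⁻¹⁷) = 4.61×10⁻⁹ A = 4.61 nA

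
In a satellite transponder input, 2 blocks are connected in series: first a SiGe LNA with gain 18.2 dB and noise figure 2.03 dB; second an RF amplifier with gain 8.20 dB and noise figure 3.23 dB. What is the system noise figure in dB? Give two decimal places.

2.08 dB

Convert to linear (a loss of L dB is a gain of −L dB): F_i = 10^(NF_i/10), G_i = 10^(G_i,dB/10)
  Stage 1: F_1 = 10^(2.03/10) = 1.596, G_1 = 10^(18.2/10) = 66.07
  Stage 2: F_2 = 10^(3.23/10) = 2.104, G_2 = 10^(8.20/10) = 6.607
Friis cascade:
  F = 1.596 + (2.104 − 1)/66.07 = 1.613
NF = 10 log₁₀(1.613) = 2.08 dB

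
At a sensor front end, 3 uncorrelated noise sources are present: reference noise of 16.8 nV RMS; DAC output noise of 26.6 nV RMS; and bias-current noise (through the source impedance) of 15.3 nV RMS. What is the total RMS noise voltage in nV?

Uncorrelated sources add in power (mean-square): V_tot = √(ΣV_i²)
V_tot = √[(1.68×10⁻⁸)² + (2.66×10⁻⁸)² + (1.53×10⁻⁸)²] = 3.50×10⁻⁸ V = 35.0 nV

35.0 nV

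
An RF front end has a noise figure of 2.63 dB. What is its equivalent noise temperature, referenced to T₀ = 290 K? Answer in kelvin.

241 K

F = 10^(2.63/10) = 1.83231
T_e = (F − 1)·T₀ = (1.83231 − 1) × 290 = 241 K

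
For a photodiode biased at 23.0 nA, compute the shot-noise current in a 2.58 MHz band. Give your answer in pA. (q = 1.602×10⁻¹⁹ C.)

I_n = √(2qI·B)
2qI·B = 2 × 1.602×10⁻¹⁹ × 2.30×10⁻⁸ × 2.58×10⁶ = 1.90×10⁻²⁰ A²
I_n = √(1.90×10⁻²⁰) = 1.38×10⁻¹⁰ A = 138 pA

138 pA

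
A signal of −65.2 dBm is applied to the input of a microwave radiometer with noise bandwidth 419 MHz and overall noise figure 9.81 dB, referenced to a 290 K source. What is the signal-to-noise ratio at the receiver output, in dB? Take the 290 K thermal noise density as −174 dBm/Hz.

Noise floor: N = −174 + 10 log₁₀(B) + NF
10 log₁₀(4.19×10⁸) = 86.22 dB
N = −174 + 86.22 + 9.81 = −77.97 dBm
SNR = P_sig − N = −65.2 − (−77.97) = 12.77 dB → 12.8 dB

12.8 dB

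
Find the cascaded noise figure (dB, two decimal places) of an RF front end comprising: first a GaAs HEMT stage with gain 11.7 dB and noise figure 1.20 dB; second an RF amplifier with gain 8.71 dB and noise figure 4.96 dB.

Convert to linear (a loss of L dB is a gain of −L dB): F_i = 10^(NF_i/10), G_i = 10^(G_i,dB/10)
  Stage 1: F_1 = 10^(1.20/10) = 1.318, G_1 = 10^(11.7/10) = 14.79
  Stage 2: F_2 = 10^(4.96/10) = 3.133, G_2 = 10^(8.71/10) = 7.430
Friis cascade:
  F = 1.318 + (3.133 − 1)/14.79 = 1.462
NF = 10 log₁₀(1.462) = 1.65 dB

1.65 dB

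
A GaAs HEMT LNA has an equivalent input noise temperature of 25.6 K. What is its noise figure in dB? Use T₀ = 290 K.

F = 1 + T_e/T₀ = 1 + 25.6/290 = 1.08828
NF = 10 log₁₀(1.08828) = 0.367 dB

0.367 dB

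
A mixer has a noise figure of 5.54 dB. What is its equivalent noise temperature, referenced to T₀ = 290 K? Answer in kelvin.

F = 10^(5.54/10) = 3.58096
T_e = (F − 1)·T₀ = (3.58096 − 1) × 290 = 748 K

748 K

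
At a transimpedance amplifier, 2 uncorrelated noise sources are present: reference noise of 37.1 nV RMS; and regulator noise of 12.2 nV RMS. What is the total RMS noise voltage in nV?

Uncorrelated sources add in power (mean-square): V_tot = √(ΣV_i²)
V_tot = √[(3.71×10⁻⁸)² + (1.22×10⁻⁸)²] = 3.91×10⁻⁸ V = 39.1 nV

39.1 nV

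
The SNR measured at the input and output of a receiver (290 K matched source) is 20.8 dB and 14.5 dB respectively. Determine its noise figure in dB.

6.3 dB

NF (dB) = SNR_in(dB) − SNR_out(dB) when the source is at T₀
NF = 20.8 − 14.5 = 6.3 dB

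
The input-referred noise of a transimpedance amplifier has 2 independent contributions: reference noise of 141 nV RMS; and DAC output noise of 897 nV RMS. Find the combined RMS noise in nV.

908 nV

Uncorrelated sources add in power (mean-square): V_tot = √(ΣV_i²)
V_tot = √[(1.41×10⁻⁷)² + (8.97×10⁻⁷)²] = 9.08×10⁻⁷ V = 908 nV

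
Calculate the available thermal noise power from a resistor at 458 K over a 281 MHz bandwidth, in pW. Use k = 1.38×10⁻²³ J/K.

1.78 pW

P_n = kTB = 1.38×10⁻²³ × 458 × 2.81×10⁸ = 1.78×10⁻¹² W = 1.78 pW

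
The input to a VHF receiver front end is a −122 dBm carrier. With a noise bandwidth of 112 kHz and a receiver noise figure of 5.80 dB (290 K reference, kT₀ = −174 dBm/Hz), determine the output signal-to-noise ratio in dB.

−4.3 dB

Noise floor: N = −174 + 10 log₁₀(B) + NF
10 log₁₀(1.12×10⁵) = 50.49 dB
N = −174 + 50.49 + 5.80 = −117.71 dBm
SNR = P_sig − N = −122 − (−117.71) = −4.29 dB → −4.3 dB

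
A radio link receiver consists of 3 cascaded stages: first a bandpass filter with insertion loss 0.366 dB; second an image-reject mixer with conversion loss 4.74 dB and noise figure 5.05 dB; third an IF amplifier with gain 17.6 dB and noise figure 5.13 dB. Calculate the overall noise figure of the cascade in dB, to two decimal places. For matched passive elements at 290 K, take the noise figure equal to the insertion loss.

Convert to linear (a loss of L dB is a gain of −L dB): F_i = 10^(NF_i/10), G_i = 10^(G_i,dB/10)
  Stage 1: F_1 = 10^(0.366/10) = 1.088, G_1 = 10^(−0.366/10) = 0.9192
  Stage 2: F_2 = 10^(5.05/10) = 3.199, G_2 = 10^(−4.74/10) = 0.3357
  Stage 3: F_3 = 10^(5.13/10) = 3.258, G_3 = 10^(17.6/10) = 57.54
Friis cascade:
  F = 1.088 + (3.199 − 1)/0.9192 + (3.258 − 1)/0.3086 = 10.80
NF = 10 log₁₀(10.80) = 10.33 dB

10.33 dB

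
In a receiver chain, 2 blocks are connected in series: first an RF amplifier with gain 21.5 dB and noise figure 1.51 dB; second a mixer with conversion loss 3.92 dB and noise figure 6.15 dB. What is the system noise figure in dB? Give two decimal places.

Convert to linear (a loss of L dB is a gain of −L dB): F_i = 10^(NF_i/10), G_i = 10^(G_i,dB/10)
  Stage 1: F_1 = 10^(1.51/10) = 1.416, G_1 = 10^(21.5/10) = 141.3
  Stage 2: F_2 = 10^(6.15/10) = 4.121, G_2 = 10^(−3.92/10) = 0.4055
Friis cascade:
  F = 1.416 + (4.121 − 1)/141.3 = 1.438
NF = 10 log₁₀(1.438) = 1.58 dB

1.58 dB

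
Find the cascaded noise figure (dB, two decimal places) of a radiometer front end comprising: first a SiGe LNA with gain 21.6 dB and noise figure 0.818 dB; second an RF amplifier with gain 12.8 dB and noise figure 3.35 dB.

0.85 dB

Convert to linear (a loss of L dB is a gain of −L dB): F_i = 10^(NF_i/10), G_i = 10^(G_i,dB/10)
  Stage 1: F_1 = 10^(0.818/10) = 1.207, G_1 = 10^(21.6/10) = 144.5
  Stage 2: F_2 = 10^(3.35/10) = 2.163, G_2 = 10^(12.8/10) = 19.05
Friis cascade:
  F = 1.207 + (2.163 − 1)/144.5 = 1.215
NF = 10 log₁₀(1.215) = 0.85 dB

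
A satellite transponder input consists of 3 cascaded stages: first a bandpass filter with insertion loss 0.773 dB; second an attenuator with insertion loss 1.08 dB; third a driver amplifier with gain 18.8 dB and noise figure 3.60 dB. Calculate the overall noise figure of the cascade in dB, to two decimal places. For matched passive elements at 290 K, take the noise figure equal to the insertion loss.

Convert to linear (a loss of L dB is a gain of −L dB): F_i = 10^(NF_i/10), G_i = 10^(G_i,dB/10)
  Stage 1: F_1 = 10^(0.773/10) = 1.195, G_1 = 10^(−0.773/10) = 0.8370
  Stage 2: F_2 = 10^(1.08/10) = 1.282, G_2 = 10^(−1.08/10) = 0.7798
  Stage 3: F_3 = 10^(3.60/10) = 2.291, G_3 = 10^(18.8/10) = 75.86
Friis cascade:
  F = 1.195 + (1.282 − 1)/0.8370 + (2.291 − 1)/0.6527 = 3.510
NF = 10 log₁₀(3.510) = 5.45 dB

5.45 dB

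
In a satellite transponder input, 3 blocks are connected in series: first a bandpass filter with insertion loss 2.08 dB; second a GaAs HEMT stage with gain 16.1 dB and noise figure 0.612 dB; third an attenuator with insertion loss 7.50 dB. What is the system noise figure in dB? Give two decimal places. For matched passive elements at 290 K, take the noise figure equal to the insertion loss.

3.10 dB

Convert to linear (a loss of L dB is a gain of −L dB): F_i = 10^(NF_i/10), G_i = 10^(G_i,dB/10)
  Stage 1: F_1 = 10^(2.08/10) = 1.614, G_1 = 10^(−2.08/10) = 0.6194
  Stage 2: F_2 = 10^(0.612/10) = 1.151, G_2 = 10^(16.1/10) = 40.74
  Stage 3: F_3 = 10^(7.50/10) = 5.623, G_3 = 10^(−7.50/10) = 0.1778
Friis cascade:
  F = 1.614 + (1.151 − 1)/0.6194 + (5.623 − 1)/25.23 = 2.042
NF = 10 log₁₀(2.042) = 3.10 dB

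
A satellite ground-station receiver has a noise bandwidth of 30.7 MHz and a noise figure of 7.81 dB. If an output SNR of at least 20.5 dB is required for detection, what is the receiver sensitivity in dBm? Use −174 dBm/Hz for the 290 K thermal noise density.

−70.8 dBm

Sensitivity = −174 + 10 log₁₀(B) + NF + SNR_min
= −174 + 74.87 + 7.81 + 20.5
= −70.82 dBm → −70.8 dBm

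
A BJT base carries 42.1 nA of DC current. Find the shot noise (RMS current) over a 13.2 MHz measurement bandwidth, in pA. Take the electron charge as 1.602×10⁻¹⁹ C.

422 pA

I_n = √(2qI·B)
2qI·B = 2 × 1.602×10⁻¹⁹ × 4.21×10⁻⁸ × 1.32×10⁷ = 1.78×10⁻¹⁹ A²
I_n = √(1.78×10⁻¹⁹) = 4.22×10⁻¹⁰ A = 422 pA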